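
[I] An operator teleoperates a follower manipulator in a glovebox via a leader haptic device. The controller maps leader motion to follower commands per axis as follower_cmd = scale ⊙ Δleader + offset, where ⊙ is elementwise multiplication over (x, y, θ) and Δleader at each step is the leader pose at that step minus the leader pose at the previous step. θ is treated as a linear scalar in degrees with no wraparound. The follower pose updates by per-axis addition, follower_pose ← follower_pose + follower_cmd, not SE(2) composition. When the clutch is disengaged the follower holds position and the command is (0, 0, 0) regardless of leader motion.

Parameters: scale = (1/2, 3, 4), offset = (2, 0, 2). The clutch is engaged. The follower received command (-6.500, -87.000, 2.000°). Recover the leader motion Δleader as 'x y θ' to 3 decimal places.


axis x: (-6.500 − 2) / (1/2) = -17.000
axis y: (-87.000 − 0) / (3) = -29.000
axis θ: (2.000 − 2) / (4) = 0.000

-17.000 -29.000 0.000


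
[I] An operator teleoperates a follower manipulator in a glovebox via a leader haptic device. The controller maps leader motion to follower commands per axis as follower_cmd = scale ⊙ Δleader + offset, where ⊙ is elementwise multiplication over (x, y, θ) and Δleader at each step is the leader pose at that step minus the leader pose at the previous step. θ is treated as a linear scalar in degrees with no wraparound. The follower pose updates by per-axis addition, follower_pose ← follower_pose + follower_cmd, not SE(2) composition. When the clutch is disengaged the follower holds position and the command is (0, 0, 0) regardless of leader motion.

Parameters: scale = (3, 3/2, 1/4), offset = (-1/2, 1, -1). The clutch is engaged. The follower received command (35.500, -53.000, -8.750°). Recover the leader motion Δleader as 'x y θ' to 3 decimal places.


12.000 -36.000 -31.000

axis x: (35.500 − -1/2) / (3) = 12.000
axis y: (-53.000 − 1) / (3/2) = -36.000
axis θ: (-8.750 − -1) / (1/4) = -31.000


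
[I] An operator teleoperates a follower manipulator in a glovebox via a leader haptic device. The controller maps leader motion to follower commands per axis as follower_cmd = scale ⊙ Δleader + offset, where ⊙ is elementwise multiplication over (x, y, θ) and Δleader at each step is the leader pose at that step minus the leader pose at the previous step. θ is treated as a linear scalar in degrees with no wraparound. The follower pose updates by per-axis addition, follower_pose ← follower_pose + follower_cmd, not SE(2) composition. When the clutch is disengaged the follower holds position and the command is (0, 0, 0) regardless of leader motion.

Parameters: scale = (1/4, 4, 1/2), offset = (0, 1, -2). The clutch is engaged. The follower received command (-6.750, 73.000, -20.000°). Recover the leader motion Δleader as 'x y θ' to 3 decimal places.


-27.000 18.000 -36.000

axis x: (-6.750 − 0) / (1/4) = -27.000
axis y: (73.000 − 1) / (4) = 18.000
axis θ: (-20.000 − -2) / (1/2) = -36.000


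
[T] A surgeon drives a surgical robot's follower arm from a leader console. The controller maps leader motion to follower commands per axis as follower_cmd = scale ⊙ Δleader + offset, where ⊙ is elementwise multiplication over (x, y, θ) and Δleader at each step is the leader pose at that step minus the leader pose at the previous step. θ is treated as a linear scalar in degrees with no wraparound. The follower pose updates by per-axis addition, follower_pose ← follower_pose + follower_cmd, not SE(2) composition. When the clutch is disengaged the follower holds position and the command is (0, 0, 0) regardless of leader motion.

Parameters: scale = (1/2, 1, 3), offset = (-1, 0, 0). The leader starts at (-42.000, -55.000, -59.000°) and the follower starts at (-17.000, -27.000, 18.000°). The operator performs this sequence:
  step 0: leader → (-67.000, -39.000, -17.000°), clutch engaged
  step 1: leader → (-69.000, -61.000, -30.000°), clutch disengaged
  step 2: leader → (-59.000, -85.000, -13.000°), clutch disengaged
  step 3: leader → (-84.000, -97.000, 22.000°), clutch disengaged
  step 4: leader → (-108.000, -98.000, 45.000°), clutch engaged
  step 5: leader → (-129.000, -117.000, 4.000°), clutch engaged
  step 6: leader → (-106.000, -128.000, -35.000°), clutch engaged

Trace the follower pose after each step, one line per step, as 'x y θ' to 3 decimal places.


-30.500 -11.000 144.000
-30.500 -11.000 144.000
-30.500 -11.000 144.000
-30.500 -11.000 144.000
-43.500 -12.000 213.000
-55.000 -31.000 90.000
-44.500 -42.000 -27.000

step 0: Δleader=(-25.000, 16.000, 42.000°), engaged; cmd=(-13.500, 16.000, 126.000°) → follower=(-30.500, -11.000, 144.000°)
step 1: Δleader=(-2.000, -22.000, -13.000°), disengaged; cmd=(0,0,0) → follower holds at (-30.500, -11.000, 144.000°)
step 2: Δleader=(10.000, -24.000, 17.000°), disengaged; cmd=(0,0,0) → follower holds at (-30.500, -11.000, 144.000°)
step 3: Δleader=(-25.000, -12.000, 35.000°), disengaged; cmd=(0,0,0) → follower holds at (-30.500, -11.000, 144.000°)
step 4: Δleader=(-24.000, -1.000, 23.000°), engaged; cmd=(-13.000, -1.000, 69.000°) → follower=(-43.500, -12.000, 213.000°)
step 5: Δleader=(-21.000, -19.000, -41.000°), engaged; cmd=(-11.500, -19.000, -123.000°) → follower=(-55.000, -31.000, 90.000°)
step 6: Δleader=(23.000, -11.000, -39.000°), engaged; cmd=(10.500, -11.000, -117.000°) → follower=(-44.500, -42.000, -27.000°)


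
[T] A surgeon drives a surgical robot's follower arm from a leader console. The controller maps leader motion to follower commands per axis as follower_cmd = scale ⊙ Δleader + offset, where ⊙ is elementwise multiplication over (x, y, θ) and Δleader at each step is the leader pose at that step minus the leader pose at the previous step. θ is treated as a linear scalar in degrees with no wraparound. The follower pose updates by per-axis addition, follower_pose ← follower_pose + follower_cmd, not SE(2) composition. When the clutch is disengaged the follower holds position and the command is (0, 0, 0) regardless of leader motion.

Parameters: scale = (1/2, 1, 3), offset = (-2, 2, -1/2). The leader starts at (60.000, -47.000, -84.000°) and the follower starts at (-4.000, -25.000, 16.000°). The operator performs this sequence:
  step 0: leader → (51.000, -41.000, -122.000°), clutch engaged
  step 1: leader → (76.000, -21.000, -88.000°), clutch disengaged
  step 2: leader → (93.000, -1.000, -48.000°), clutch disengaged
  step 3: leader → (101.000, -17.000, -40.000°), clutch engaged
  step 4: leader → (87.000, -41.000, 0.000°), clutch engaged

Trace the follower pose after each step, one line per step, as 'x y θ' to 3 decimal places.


-10.500 -17.000 -98.500
-10.500 -17.000 -98.500
-10.500 -17.000 -98.500
-8.500 -31.000 -75.000
-17.500 -53.000 44.500

step 0: Δleader=(-9.000, 6.000, -38.000°), engaged; cmd=(-6.500, 8.000, -114.500°) → follower=(-10.500, -17.000, -98.500°)
step 1: Δleader=(25.000, 20.000, 34.000°), disengaged; cmd=(0,0,0) → follower holds at (-10.500, -17.000, -98.500°)
step 2: Δleader=(17.000, 20.000, 40.000°), disengaged; cmd=(0,0,0) → follower holds at (-10.500, -17.000, -98.500°)
step 3: Δleader=(8.000, -16.000, 8.000°), engaged; cmd=(2.000, -14.000, 23.500°) → follower=(-8.500, -31.000, -75.000°)
step 4: Δleader=(-14.000, -24.000, 40.000°), engaged; cmd=(-9.000, -22.000, 119.500°) → follower=(-17.500, -53.000, 44.500°)


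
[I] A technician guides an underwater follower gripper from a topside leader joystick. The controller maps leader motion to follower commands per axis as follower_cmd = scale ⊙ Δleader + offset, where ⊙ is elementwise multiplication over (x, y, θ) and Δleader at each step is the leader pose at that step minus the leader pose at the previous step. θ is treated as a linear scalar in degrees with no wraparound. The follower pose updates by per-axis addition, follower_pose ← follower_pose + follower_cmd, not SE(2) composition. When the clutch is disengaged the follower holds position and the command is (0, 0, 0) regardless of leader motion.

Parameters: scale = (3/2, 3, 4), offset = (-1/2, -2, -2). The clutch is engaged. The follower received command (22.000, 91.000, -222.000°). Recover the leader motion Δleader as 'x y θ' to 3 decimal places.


axis x: (22.000 − -1/2) / (3/2) = 15.000
axis y: (91.000 − -2) / (3) = 31.000
axis θ: (-222.000 − -2) / (4) = -55.000

15.000 31.000 -55.000


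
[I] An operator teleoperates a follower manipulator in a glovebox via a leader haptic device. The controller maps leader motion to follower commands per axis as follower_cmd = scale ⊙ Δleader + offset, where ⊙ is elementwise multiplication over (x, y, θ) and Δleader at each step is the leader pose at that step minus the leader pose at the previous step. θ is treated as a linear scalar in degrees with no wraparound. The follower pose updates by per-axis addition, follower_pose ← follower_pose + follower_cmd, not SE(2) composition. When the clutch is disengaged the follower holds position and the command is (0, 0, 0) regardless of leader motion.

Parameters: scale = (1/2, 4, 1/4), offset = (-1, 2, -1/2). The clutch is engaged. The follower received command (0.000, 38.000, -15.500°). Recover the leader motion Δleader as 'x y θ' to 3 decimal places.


2.000 9.000 -60.000

axis x: (0.000 − -1) / (1/2) = 2.000
axis y: (38.000 − 2) / (4) = 9.000
axis θ: (-15.500 − -1/2) / (1/4) = -60.000


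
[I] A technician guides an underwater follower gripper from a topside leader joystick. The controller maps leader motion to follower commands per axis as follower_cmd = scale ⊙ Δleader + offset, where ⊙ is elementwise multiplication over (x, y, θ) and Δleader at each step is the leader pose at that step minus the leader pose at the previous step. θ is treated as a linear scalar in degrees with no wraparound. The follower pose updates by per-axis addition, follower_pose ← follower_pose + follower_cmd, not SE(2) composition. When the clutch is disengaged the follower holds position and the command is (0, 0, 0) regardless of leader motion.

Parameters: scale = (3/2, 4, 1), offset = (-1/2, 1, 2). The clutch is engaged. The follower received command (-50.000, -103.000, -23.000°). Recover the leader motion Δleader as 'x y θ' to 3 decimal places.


axis x: (-50.000 − -1/2) / (3/2) = -33.000
axis y: (-103.000 − 1) / (4) = -26.000
axis θ: (-23.000 − 2) / (1) = -25.000

-33.000 -26.000 -25.000


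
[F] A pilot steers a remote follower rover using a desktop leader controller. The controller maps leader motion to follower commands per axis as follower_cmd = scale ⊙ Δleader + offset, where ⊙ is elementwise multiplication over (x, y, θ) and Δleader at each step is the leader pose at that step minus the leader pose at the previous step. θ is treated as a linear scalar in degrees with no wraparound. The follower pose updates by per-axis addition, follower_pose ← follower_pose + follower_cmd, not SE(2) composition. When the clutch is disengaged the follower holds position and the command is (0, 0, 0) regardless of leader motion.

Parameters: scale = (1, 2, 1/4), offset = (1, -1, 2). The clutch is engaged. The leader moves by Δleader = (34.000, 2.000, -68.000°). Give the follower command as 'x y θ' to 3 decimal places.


axis x: 1·34.000 + 1 = 35.000
axis y: 2·2.000 + -1 = 3.000
axis θ: 1/4·-68.000 + 2 = -15.000

35.000 3.000 -15.000


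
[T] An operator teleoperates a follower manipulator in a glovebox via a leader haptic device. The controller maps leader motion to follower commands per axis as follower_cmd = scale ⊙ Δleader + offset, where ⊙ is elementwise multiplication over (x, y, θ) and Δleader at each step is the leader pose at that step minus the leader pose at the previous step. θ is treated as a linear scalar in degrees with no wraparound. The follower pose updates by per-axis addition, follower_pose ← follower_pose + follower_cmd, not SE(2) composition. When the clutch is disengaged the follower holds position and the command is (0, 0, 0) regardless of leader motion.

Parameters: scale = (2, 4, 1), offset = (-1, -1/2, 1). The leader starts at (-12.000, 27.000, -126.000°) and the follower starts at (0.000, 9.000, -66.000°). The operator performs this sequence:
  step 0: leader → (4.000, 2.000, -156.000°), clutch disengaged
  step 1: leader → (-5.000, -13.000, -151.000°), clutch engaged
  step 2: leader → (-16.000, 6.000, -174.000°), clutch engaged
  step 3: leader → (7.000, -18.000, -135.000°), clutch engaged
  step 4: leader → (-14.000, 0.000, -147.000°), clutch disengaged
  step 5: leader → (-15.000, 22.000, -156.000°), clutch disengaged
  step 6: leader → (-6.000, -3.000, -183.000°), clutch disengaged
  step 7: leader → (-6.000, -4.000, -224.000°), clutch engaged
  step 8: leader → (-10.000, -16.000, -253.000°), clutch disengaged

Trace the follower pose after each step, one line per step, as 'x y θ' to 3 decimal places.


0.000 9.000 -66.000
-19.000 -51.500 -60.000
-42.000 24.000 -82.000
3.000 -72.500 -42.000
3.000 -72.500 -42.000
3.000 -72.500 -42.000
3.000 -72.500 -42.000
2.000 -77.000 -82.000
2.000 -77.000 -82.000

step 0: Δleader=(16.000, -25.000, -30.000°), disengaged; cmd=(0,0,0) → follower holds at (0.000, 9.000, -66.000°)
step 1: Δleader=(-9.000, -15.000, 5.000°), engaged; cmd=(-19.000, -60.500, 6.000°) → follower=(-19.000, -51.500, -60.000°)
step 2: Δleader=(-11.000, 19.000, -23.000°), engaged; cmd=(-23.000, 75.500, -22.000°) → follower=(-42.000, 24.000, -82.000°)
step 3: Δleader=(23.000, -24.000, 39.000°), engaged; cmd=(45.000, -96.500, 40.000°) → follower=(3.000, -72.500, -42.000°)
step 4: Δleader=(-21.000, 18.000, -12.000°), disengaged; cmd=(0,0,0) → follower holds at (3.000, -72.500, -42.000°)
step 5: Δleader=(-1.000, 22.000, -9.000°), disengaged; cmd=(0,0,0) → follower holds at (3.000, -72.500, -42.000°)
step 6: Δleader=(9.000, -25.000, -27.000°), disengaged; cmd=(0,0,0) → follower holds at (3.000, -72.500, -42.000°)
step 7: Δleader=(0.000, -1.000, -41.000°), engaged; cmd=(-1.000, -4.500, -40.000°) → follower=(2.000, -77.000, -82.000°)
step 8: Δleader=(-4.000, -12.000, -29.000°), disengaged; cmd=(0,0,0) → follower holds at (2.000, -77.000, -82.000°)


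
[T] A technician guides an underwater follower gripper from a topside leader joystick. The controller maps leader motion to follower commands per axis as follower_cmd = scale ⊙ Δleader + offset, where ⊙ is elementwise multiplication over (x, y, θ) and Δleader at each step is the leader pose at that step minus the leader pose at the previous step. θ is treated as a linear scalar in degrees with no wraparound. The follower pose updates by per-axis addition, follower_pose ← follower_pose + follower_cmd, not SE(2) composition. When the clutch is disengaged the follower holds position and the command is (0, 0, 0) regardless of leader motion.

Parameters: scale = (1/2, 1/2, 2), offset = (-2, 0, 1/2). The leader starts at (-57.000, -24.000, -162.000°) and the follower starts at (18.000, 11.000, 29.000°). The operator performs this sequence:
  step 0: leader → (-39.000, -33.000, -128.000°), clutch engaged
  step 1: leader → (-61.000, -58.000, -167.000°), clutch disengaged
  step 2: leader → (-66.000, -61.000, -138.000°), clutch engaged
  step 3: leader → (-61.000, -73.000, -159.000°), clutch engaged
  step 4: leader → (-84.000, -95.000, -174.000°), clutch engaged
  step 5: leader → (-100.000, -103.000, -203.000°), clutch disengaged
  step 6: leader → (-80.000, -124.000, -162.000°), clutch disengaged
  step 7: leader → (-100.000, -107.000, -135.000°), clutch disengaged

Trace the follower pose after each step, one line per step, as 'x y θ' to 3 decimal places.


step 0: Δleader=(18.000, -9.000, 34.000°), engaged; cmd=(7.000, -4.500, 68.500°) → follower=(25.000, 6.500, 97.500°)
step 1: Δleader=(-22.000, -25.000, -39.000°), disengaged; cmd=(0,0,0) → follower holds at (25.000, 6.500, 97.500°)
step 2: Δleader=(-5.000, -3.000, 29.000°), engaged; cmd=(-4.500, -1.500, 58.500°) → follower=(20.500, 5.000, 156.000°)
step 3: Δleader=(5.000, -12.000, -21.000°), engaged; cmd=(0.500, -6.000, -41.500°) → follower=(21.000, -1.000, 114.500°)
step 4: Δleader=(-23.000, -22.000, -15.000°), engaged; cmd=(-13.500, -11.000, -29.500°) → follower=(7.500, -12.000, 85.000°)
step 5: Δleader=(-16.000, -8.000, -29.000°), disengaged; cmd=(0,0,0) → follower holds at (7.500, -12.000, 85.000°)
step 6: Δleader=(20.000, -21.000, 41.000°), disengaged; cmd=(0,0,0) → follower holds at (7.500, -12.000, 85.000°)
step 7: Δleader=(-20.000, 17.000, 27.000°), disengaged; cmd=(0,0,0) → follower holds at (7.500, -12.000, 85.000°)

25.000 6.500 97.500
25.000 6.500 97.500
20.500 5.000 156.000
21.000 -1.000 114.500
7.500 -12.000 85.000
7.500 -12.000 85.000
7.500 -12.000 85.000
7.500 -12.000 85.000


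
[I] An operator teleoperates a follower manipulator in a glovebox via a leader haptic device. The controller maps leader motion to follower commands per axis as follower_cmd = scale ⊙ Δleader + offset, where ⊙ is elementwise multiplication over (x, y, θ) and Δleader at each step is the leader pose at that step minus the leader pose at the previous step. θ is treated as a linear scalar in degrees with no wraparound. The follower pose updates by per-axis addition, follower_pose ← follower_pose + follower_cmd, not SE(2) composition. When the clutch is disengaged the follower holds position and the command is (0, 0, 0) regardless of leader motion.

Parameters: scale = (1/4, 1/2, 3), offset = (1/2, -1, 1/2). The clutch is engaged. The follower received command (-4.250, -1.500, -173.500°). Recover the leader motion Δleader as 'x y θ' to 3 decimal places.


-19.000 -1.000 -58.000

axis x: (-4.250 − 1/2) / (1/4) = -19.000
axis y: (-1.500 − -1) / (1/2) = -1.000
axis θ: (-173.500 − 1/2) / (3) = -58.000


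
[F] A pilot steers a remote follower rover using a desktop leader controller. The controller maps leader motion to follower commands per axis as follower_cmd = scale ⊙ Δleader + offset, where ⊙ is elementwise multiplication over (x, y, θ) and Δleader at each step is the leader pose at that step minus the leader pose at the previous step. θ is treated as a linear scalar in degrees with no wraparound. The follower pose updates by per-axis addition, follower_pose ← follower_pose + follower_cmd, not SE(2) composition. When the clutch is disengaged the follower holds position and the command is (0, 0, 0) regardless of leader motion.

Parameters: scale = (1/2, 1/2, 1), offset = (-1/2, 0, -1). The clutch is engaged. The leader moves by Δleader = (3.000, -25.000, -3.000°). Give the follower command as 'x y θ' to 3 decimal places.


1.000 -12.500 -4.000

axis x: 1/2·3.000 + -1/2 = 1.000
axis y: 1/2·-25.000 + 0 = -12.500
axis θ: 1·-3.000 + -1 = -4.000


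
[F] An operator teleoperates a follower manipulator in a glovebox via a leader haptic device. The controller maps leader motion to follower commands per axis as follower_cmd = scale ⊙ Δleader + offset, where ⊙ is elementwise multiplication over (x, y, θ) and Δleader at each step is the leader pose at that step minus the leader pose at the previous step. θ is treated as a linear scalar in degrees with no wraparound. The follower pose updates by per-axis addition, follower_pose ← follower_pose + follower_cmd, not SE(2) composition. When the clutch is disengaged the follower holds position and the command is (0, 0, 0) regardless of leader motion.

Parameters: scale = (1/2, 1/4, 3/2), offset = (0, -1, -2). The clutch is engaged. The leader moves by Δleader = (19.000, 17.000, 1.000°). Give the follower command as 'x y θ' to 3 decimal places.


axis x: 1/2·19.000 + 0 = 9.500
axis y: 1/4·17.000 + -1 = 3.250
axis θ: 3/2·1.000 + -2 = -0.500

9.500 3.250 -0.500


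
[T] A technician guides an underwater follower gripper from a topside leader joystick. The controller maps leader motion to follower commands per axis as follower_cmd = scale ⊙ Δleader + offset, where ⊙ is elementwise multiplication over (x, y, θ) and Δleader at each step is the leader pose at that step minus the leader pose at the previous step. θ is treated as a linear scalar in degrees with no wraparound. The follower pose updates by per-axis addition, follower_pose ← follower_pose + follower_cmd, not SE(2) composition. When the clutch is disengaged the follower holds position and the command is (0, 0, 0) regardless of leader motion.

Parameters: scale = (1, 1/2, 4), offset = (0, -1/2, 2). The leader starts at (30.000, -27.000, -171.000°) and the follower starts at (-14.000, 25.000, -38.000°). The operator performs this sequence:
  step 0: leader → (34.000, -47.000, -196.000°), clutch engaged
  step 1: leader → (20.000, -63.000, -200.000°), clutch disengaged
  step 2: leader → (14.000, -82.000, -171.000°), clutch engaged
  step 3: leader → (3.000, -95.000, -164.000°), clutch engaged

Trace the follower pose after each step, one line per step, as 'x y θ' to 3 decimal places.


-10.000 14.500 -136.000
-10.000 14.500 -136.000
-16.000 4.500 -18.000
-27.000 -2.500 12.000

step 0: Δleader=(4.000, -20.000, -25.000°), engaged; cmd=(4.000, -10.500, -98.000°) → follower=(-10.000, 14.500, -136.000°)
step 1: Δleader=(-14.000, -16.000, -4.000°), disengaged; cmd=(0,0,0) → follower holds at (-10.000, 14.500, -136.000°)
step 2: Δleader=(-6.000, -19.000, 29.000°), engaged; cmd=(-6.000, -10.000, 118.000°) → follower=(-16.000, 4.500, -18.000°)
step 3: Δleader=(-11.000, -13.000, 7.000°), engaged; cmd=(-11.000, -7.000, 30.000°) → follower=(-27.000, -2.500, 12.000°)


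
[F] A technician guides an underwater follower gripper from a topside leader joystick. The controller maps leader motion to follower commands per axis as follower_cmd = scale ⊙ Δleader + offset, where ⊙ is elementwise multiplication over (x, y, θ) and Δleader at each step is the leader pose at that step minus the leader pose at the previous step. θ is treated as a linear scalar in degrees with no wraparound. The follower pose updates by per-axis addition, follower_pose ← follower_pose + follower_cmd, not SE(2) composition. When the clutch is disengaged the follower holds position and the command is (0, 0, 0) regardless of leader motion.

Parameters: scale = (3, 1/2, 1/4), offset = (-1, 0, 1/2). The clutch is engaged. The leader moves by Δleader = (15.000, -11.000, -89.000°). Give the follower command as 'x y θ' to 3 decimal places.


44.000 -5.500 -21.750

axis x: 3·15.000 + -1 = 44.000
axis y: 1/2·-11.000 + 0 = -5.500
axis θ: 1/4·-89.000 + 1/2 = -21.750


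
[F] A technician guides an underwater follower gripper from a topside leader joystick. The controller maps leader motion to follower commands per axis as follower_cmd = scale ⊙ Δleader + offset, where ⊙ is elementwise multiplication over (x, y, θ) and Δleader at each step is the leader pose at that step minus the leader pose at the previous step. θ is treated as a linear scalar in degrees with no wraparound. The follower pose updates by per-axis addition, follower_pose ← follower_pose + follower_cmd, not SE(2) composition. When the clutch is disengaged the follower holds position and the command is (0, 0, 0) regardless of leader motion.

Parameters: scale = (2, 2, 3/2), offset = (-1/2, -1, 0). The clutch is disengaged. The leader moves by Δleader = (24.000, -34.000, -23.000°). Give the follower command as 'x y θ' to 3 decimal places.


0.000 0.000 0.000

clutch disengaged → follower holds; cmd = (0, 0, 0)


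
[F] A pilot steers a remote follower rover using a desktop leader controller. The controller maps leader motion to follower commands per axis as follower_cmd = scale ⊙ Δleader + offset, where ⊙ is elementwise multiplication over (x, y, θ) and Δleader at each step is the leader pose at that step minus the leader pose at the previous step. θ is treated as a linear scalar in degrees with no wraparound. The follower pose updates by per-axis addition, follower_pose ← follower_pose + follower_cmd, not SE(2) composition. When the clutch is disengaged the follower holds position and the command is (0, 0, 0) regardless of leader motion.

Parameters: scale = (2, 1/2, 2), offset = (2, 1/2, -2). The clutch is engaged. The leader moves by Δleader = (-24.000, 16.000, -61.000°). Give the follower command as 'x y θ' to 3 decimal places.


axis x: 2·-24.000 + 2 = -46.000
axis y: 1/2·16.000 + 1/2 = 8.500
axis θ: 2·-61.000 + -2 = -124.000

-46.000 8.500 -124.000


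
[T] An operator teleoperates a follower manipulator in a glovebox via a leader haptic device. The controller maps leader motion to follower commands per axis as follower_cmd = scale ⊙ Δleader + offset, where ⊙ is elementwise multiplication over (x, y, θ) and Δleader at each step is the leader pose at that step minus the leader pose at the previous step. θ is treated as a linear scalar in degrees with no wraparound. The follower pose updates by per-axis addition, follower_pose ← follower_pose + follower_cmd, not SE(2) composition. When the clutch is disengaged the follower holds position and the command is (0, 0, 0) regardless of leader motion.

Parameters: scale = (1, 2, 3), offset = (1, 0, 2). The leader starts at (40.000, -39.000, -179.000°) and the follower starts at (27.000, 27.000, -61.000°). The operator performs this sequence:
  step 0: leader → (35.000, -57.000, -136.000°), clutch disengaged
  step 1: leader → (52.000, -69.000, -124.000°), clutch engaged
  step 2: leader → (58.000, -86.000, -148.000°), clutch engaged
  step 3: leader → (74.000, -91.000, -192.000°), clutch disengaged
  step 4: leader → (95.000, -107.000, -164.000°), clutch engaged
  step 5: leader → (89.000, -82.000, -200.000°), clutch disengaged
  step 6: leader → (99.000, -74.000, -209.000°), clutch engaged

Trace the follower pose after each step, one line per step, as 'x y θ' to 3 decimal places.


step 0: Δleader=(-5.000, -18.000, 43.000°), disengaged; cmd=(0,0,0) → follower holds at (27.000, 27.000, -61.000°)
step 1: Δleader=(17.000, -12.000, 12.000°), engaged; cmd=(18.000, -24.000, 38.000°) → follower=(45.000, 3.000, -23.000°)
step 2: Δleader=(6.000, -17.000, -24.000°), engaged; cmd=(7.000, -34.000, -70.000°) → follower=(52.000, -31.000, -93.000°)
step 3: Δleader=(16.000, -5.000, -44.000°), disengaged; cmd=(0,0,0) → follower holds at (52.000, -31.000, -93.000°)
step 4: Δleader=(21.000, -16.000, 28.000°), engaged; cmd=(22.000, -32.000, 86.000°) → follower=(74.000, -63.000, -7.000°)
step 5: Δleader=(-6.000, 25.000, -36.000°), disengaged; cmd=(0,0,0) → follower holds at (74.000, -63.000, -7.000°)
step 6: Δleader=(10.000, 8.000, -9.000°), engaged; cmd=(11.000, 16.000, -25.000°) → follower=(85.000, -47.000, -32.000°)

27.000 27.000 -61.000
45.000 3.000 -23.000
52.000 -31.000 -93.000
52.000 -31.000 -93.000
74.000 -63.000 -7.000
74.000 -63.000 -7.000
85.000 -47.000 -32.000


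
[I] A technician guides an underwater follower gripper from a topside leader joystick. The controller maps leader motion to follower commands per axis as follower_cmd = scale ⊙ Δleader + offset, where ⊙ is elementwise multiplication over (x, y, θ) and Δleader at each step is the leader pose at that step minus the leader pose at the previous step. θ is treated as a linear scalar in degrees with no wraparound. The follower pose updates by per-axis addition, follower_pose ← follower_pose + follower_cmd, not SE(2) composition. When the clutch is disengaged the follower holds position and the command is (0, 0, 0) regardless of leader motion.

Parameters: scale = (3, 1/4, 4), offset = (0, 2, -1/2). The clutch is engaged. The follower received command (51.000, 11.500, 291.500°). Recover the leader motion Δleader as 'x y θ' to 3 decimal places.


axis x: (51.000 − 0) / (3) = 17.000
axis y: (11.500 − 2) / (1/4) = 38.000
axis θ: (291.500 − -1/2) / (4) = 73.000

17.000 38.000 73.000


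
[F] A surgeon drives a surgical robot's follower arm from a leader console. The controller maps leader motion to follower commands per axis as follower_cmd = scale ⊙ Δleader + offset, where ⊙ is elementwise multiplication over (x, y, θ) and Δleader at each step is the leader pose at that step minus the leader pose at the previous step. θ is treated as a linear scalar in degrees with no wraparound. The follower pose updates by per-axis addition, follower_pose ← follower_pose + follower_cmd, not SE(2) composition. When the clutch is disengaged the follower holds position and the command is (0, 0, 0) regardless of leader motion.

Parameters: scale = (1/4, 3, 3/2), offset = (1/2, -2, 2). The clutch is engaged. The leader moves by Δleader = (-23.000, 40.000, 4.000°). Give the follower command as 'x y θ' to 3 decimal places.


axis x: 1/4·-23.000 + 1/2 = -5.250
axis y: 3·40.000 + -2 = 118.000
axis θ: 3/2·4.000 + 2 = 8.000

-5.250 118.000 8.000


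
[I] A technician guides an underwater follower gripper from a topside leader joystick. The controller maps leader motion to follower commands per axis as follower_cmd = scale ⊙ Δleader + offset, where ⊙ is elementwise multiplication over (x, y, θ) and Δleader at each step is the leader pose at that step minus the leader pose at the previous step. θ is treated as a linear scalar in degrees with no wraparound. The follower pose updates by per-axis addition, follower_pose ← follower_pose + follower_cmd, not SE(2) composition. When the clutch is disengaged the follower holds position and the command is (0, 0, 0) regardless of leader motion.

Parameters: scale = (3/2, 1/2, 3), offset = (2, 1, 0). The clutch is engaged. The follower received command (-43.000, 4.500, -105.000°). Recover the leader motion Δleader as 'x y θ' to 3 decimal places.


axis x: (-43.000 − 2) / (3/2) = -30.000
axis y: (4.500 − 1) / (1/2) = 7.000
axis θ: (-105.000 − 0) / (3) = -35.000

-30.000 7.000 -35.000


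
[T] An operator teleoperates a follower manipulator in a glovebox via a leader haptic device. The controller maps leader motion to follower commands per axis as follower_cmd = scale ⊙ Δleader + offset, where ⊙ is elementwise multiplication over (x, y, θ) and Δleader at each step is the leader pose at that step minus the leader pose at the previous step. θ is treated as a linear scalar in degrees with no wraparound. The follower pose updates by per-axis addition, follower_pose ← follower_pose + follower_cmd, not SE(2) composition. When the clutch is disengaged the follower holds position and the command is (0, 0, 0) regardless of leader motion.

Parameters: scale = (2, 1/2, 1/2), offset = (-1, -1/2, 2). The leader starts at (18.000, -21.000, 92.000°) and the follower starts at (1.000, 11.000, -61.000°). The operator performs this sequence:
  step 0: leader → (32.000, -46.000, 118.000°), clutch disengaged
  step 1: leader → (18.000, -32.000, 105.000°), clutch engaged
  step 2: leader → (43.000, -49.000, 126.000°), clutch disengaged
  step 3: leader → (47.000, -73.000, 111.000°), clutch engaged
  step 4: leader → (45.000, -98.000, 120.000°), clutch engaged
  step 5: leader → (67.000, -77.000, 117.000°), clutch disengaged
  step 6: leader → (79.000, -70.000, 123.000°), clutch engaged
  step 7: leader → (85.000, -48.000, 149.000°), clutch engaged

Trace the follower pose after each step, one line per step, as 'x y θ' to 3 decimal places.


1.000 11.000 -61.000
-28.000 17.500 -65.500
-28.000 17.500 -65.500
-21.000 5.000 -71.000
-26.000 -8.000 -64.500
-26.000 -8.000 -64.500
-3.000 -5.000 -59.500
8.000 5.500 -44.500

step 0: Δleader=(14.000, -25.000, 26.000°), disengaged; cmd=(0,0,0) → follower holds at (1.000, 11.000, -61.000°)
step 1: Δleader=(-14.000, 14.000, -13.000°), engaged; cmd=(-29.000, 6.500, -4.500°) → follower=(-28.000, 17.500, -65.500°)
step 2: Δleader=(25.000, -17.000, 21.000°), disengaged; cmd=(0,0,0) → follower holds at (-28.000, 17.500, -65.500°)
step 3: Δleader=(4.000, -24.000, -15.000°), engaged; cmd=(7.000, -12.500, -5.500°) → follower=(-21.000, 5.000, -71.000°)
step 4: Δleader=(-2.000, -25.000, 9.000°), engaged; cmd=(-5.000, -13.000, 6.500°) → follower=(-26.000, -8.000, -64.500°)
step 5: Δleader=(22.000, 21.000, -3.000°), disengaged; cmd=(0,0,0) → follower holds at (-26.000, -8.000, -64.500°)
step 6: Δleader=(12.000, 7.000, 6.000°), engaged; cmd=(23.000, 3.000, 5.000°) → follower=(-3.000, -5.000, -59.500°)
step 7: Δleader=(6.000, 22.000, 26.000°), engaged; cmd=(11.000, 10.500, 15.000°) → follower=(8.000, 5.500, -44.500°)


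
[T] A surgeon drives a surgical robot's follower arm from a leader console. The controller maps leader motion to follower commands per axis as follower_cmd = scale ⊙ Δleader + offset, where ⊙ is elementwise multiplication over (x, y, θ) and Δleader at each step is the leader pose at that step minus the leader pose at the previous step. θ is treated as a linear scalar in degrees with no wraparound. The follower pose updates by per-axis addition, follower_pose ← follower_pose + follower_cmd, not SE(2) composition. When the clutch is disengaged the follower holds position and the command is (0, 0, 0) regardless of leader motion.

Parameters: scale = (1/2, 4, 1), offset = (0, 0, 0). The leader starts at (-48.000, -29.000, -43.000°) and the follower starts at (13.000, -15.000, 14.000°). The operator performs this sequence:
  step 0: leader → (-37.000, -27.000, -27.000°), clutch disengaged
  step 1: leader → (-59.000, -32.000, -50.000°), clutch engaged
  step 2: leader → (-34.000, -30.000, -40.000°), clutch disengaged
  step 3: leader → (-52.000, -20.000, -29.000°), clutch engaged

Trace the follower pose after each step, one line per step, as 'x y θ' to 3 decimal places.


step 0: Δleader=(11.000, 2.000, 16.000°), disengaged; cmd=(0,0,0) → follower holds at (13.000, -15.000, 14.000°)
step 1: Δleader=(-22.000, -5.000, -23.000°), engaged; cmd=(-11.000, -20.000, -23.000°) → follower=(2.000, -35.000, -9.000°)
step 2: Δleader=(25.000, 2.000, 10.000°), disengaged; cmd=(0,0,0) → follower holds at (2.000, -35.000, -9.000°)
step 3: Δleader=(-18.000, 10.000, 11.000°), engaged; cmd=(-9.000, 40.000, 11.000°) → follower=(-7.000, 5.000, 2.000°)

13.000 -15.000 14.000
2.000 -35.000 -9.000
2.000 -35.000 -9.000
-7.000 5.000 2.000


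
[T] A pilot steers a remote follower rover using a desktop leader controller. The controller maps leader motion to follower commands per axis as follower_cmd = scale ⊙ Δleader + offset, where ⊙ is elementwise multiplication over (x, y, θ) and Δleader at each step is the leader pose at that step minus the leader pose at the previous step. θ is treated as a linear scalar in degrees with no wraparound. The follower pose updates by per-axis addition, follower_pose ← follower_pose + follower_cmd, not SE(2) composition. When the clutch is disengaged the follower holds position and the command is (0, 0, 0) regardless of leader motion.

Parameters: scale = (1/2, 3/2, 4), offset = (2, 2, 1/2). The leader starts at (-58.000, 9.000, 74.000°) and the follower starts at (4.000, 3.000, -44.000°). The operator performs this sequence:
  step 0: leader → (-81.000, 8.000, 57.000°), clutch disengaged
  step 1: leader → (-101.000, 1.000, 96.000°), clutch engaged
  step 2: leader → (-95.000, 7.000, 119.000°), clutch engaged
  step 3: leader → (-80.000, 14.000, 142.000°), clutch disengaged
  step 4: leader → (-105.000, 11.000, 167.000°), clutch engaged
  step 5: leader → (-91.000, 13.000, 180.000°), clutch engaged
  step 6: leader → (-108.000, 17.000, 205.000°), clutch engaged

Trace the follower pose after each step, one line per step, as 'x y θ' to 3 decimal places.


4.000 3.000 -44.000
-4.000 -5.500 112.500
1.000 5.500 205.000
1.000 5.500 205.000
-9.500 3.000 305.500
-0.500 8.000 358.000
-7.000 16.000 458.500

step 0: Δleader=(-23.000, -1.000, -17.000°), disengaged; cmd=(0,0,0) → follower holds at (4.000, 3.000, -44.000°)
step 1: Δleader=(-20.000, -7.000, 39.000°), engaged; cmd=(-8.000, -8.500, 156.500°) → follower=(-4.000, -5.500, 112.500°)
step 2: Δleader=(6.000, 6.000, 23.000°), engaged; cmd=(5.000, 11.000, 92.500°) → follower=(1.000, 5.500, 205.000°)
step 3: Δleader=(15.000, 7.000, 23.000°), disengaged; cmd=(0,0,0) → follower holds at (1.000, 5.500, 205.000°)
step 4: Δleader=(-25.000, -3.000, 25.000°), engaged; cmd=(-10.500, -2.500, 100.500°) → follower=(-9.500, 3.000, 305.500°)
step 5: Δleader=(14.000, 2.000, 13.000°), engaged; cmd=(9.000, 5.000, 52.500°) → follower=(-0.500, 8.000, 358.000°)
step 6: Δleader=(-17.000, 4.000, 25.000°), engaged; cmd=(-6.500, 8.000, 100.500°) → follower=(-7.000, 16.000, 458.500°)


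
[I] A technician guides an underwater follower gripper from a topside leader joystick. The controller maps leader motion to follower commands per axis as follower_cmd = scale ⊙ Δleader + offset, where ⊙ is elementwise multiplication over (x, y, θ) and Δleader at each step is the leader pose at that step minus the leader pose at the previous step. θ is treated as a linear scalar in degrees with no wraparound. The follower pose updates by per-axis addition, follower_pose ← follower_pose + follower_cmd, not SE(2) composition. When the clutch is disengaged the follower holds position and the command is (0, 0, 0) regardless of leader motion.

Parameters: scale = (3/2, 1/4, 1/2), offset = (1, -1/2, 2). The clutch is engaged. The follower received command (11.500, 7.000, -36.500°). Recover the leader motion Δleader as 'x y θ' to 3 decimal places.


axis x: (11.500 − 1) / (3/2) = 7.000
axis y: (7.000 − -1/2) / (1/4) = 30.000
axis θ: (-36.500 − 2) / (1/2) = -77.000

7.000 30.000 -77.000


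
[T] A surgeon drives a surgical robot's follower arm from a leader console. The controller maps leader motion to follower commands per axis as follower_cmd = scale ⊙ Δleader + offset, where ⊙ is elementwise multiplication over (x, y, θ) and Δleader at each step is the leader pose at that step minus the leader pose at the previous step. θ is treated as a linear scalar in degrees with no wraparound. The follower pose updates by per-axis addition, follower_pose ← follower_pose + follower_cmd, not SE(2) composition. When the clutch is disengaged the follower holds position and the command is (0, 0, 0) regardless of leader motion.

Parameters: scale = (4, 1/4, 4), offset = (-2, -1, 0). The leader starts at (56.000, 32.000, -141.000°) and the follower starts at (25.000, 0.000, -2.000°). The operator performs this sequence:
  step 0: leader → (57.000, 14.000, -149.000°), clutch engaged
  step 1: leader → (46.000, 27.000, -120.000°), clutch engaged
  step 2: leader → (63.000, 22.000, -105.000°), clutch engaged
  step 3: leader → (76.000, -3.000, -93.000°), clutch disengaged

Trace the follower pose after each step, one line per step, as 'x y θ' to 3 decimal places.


27.000 -5.500 -34.000
-19.000 -3.250 82.000
47.000 -5.500 142.000
47.000 -5.500 142.000

step 0: Δleader=(1.000, -18.000, -8.000°), engaged; cmd=(2.000, -5.500, -32.000°) → follower=(27.000, -5.500, -34.000°)
step 1: Δleader=(-11.000, 13.000, 29.000°), engaged; cmd=(-46.000, 2.250, 116.000°) → follower=(-19.000, -3.250, 82.000°)
step 2: Δleader=(17.000, -5.000, 15.000°), engaged; cmd=(66.000, -2.250, 60.000°) → follower=(47.000, -5.500, 142.000°)
step 3: Δleader=(13.000, -25.000, 12.000°), disengaged; cmd=(0,0,0) → follower holds at (47.000, -5.500, 142.000°)


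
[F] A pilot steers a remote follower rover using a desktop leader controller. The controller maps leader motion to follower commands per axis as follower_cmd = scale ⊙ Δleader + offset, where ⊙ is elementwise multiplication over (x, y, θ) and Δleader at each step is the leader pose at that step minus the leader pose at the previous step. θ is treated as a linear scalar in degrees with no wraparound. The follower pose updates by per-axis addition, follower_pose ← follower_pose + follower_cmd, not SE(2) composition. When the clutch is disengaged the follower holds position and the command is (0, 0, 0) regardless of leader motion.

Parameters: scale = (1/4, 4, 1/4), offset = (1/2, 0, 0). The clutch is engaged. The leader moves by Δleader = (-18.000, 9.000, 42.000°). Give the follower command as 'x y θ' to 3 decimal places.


axis x: 1/4·-18.000 + 1/2 = -4.000
axis y: 4·9.000 + 0 = 36.000
axis θ: 1/4·42.000 + 0 = 10.500

-4.000 36.000 10.500
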